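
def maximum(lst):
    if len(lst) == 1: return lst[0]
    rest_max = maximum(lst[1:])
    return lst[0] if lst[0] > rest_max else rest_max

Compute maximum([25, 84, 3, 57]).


maximum([25, 84, 3, 57]): compare 25 with maximum([84, 3, 57])
maximum([84, 3, 57]): compare 84 with maximum([3, 57])
maximum([3, 57]): compare 3 with maximum([57])
maximum([57]) = 57  (base case)
Compare 3 with 57 -> 57
Compare 84 with 57 -> 84
Compare 25 with 84 -> 84

84


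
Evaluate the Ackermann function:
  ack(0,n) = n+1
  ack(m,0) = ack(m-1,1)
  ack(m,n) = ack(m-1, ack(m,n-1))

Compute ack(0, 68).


ack(0, 68) = 69
Result: ack(0, 68) = 69

69


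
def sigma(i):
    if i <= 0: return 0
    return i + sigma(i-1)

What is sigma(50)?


sigma(50)
= 50 + 49 + 48 + 47 + 46 + 45 + 44 + 43 + 42 + 41 + 40 + 39 + 38 + 37 + 36 + 35 + 34 + 33 + 32 + 31 + 30 + 29 + 28 + 27 + 26 + 25 + 24 + 23 + 22 + 21 + 20 + 19 + 18 + 17 + 16 + 15 + 14 + 13 + 12 + 11 + 10 + 9 + 8 + 7 + 6 + 5 + 4 + 3 + 2 + 1 + sigma(0)
= 50 + 49 + 48 + 47 + 46 + 45 + 44 + 43 + 42 + 41 + 40 + 39 + 38 + 37 + 36 + 35 + 34 + 33 + 32 + 31 + 30 + 29 + 28 + 27 + 26 + 25 + 24 + 23 + 22 + 21 + 20 + 19 + 18 + 17 + 16 + 15 + 14 + 13 + 12 + 11 + 10 + 9 + 8 + 7 + 6 + 5 + 4 + 3 + 2 + 1 + 0
= 1275

1275


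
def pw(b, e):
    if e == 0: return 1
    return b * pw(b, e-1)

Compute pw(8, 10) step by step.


pw(8, 10)
= 8 * pw(8, 9)
= 8 * 8 * pw(8, 8)
= 8 * 8 * 8 * pw(8, 7)
= 8 * 8 * 8 * 8 * pw(8, 6)
= 8 * 8 * 8 * 8 * 8 * pw(8, 5)
= 8 * 8 * 8 * 8 * 8 * 8 * pw(8, 4)
= 8 * 8 * 8 * 8 * 8 * 8 * 8 * pw(8, 3)
= 8 * 8 * 8 * 8 * 8 * 8 * 8 * 8 * pw(8, 2)
= 8 * 8 * 8 * 8 * 8 * 8 * 8 * 8 * 8 * pw(8, 1)
= 8 * 8 * 8 * 8 * 8 * 8 * 8 * 8 * 8 * 8 * pw(8, 0)
= 8 * 8 * 8 * 8 * 8 * 8 * 8 * 8 * 8 * 8 * 1
= 1073741824

1073741824


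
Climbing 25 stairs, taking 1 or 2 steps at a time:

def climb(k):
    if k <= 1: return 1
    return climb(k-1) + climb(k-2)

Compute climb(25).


Building up from base cases:
climb(0) = 1
climb(1) = 1
climb(2) = climb(1) + climb(0) = 1 + 1 = 2
climb(3) = climb(2) + climb(1) = 2 + 1 = 3
climb(4) = climb(3) + climb(2) = 3 + 2 = 5
climb(5) = climb(4) + climb(3) = 5 + 3 = 8
climb(6) = climb(5) + climb(4) = 8 + 5 = 13
climb(7) = climb(6) + climb(5) = 13 + 8 = 21
climb(8) = climb(7) + climb(6) = 21 + 13 = 34
climb(9) = climb(8) + climb(7) = 34 + 21 = 55
climb(10) = climb(9) + climb(8) = 55 + 34 = 89
climb(11) = climb(10) + climb(9) = 89 + 55 = 144
climb(12) = climb(11) + climb(10) = 144 + 89 = 233
climb(13) = climb(12) + climb(11) = 233 + 144 = 377
climb(14) = climb(13) + climb(12) = 377 + 233 = 610
climb(15) = climb(14) + climb(13) = 610 + 377 = 987
climb(16) = climb(15) + climb(14) = 987 + 610 = 1597
climb(17) = climb(16) + climb(15) = 1597 + 987 = 2584
climb(18) = climb(17) + climb(16) = 2584 + 1597 = 4181
climb(19) = climb(18) + climb(17) = 4181 + 2584 = 6765
climb(20) = climb(19) + climb(18) = 6765 + 4181 = 10946
climb(21) = climb(20) + climb(19) = 10946 + 6765 = 17711
climb(22) = climb(21) + climb(20) = 17711 + 10946 = 28657
climb(23) = climb(22) + climb(21) = 28657 + 17711 = 46368
climb(24) = climb(23) + climb(22) = 46368 + 28657 = 75025
climb(25) = climb(24) + climb(23) = 75025 + 46368 = 121393

121393


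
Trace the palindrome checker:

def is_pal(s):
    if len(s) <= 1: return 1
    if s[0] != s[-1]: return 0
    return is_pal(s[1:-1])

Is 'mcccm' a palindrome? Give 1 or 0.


is_pal('mcccm'): s[0]='m' == s[-1]='m' -> check is_pal('ccc')
is_pal('ccc'): s[0]='c' == s[-1]='c' -> check is_pal('c')
is_pal('c'): len <= 1 -> return 1  (base case)
Result: 1 (palindrome)

1


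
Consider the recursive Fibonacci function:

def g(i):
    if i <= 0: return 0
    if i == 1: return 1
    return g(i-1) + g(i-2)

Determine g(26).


Computing g(26) bottom-up:
g(0) = 0
g(1) = 1
g(2) = g(1) + g(0) = 1 + 0 = 1
g(3) = g(2) + g(1) = 1 + 1 = 2
g(4) = g(3) + g(2) = 2 + 1 = 3
g(5) = g(4) + g(3) = 3 + 2 = 5
g(6) = g(5) + g(4) = 5 + 3 = 8
g(7) = g(6) + g(5) = 8 + 5 = 13
g(8) = g(7) + g(6) = 13 + 8 = 21
g(9) = g(8) + g(7) = 21 + 13 = 34
g(10) = g(9) + g(8) = 34 + 21 = 55
g(11) = g(10) + g(9) = 55 + 34 = 89
g(12) = g(11) + g(10) = 89 + 55 = 144
g(13) = g(12) + g(11) = 144 + 89 = 233
g(14) = g(13) + g(12) = 233 + 144 = 377
g(15) = g(14) + g(13) = 377 + 233 = 610
g(16) = g(15) + g(14) = 610 + 377 = 987
g(17) = g(16) + g(15) = 987 + 610 = 1597
g(18) = g(17) + g(16) = 1597 + 987 = 2584
g(19) = g(18) + g(17) = 2584 + 1597 = 4181
g(20) = g(19) + g(18) = 4181 + 2584 = 6765
g(21) = g(20) + g(19) = 6765 + 4181 = 10946
g(22) = g(21) + g(20) = 10946 + 6765 = 17711
g(23) = g(22) + g(21) = 17711 + 10946 = 28657
g(24) = g(23) + g(22) = 28657 + 17711 = 46368
g(25) = g(24) + g(23) = 46368 + 28657 = 75025
g(26) = g(25) + g(24) = 75025 + 46368 = 121393

121393


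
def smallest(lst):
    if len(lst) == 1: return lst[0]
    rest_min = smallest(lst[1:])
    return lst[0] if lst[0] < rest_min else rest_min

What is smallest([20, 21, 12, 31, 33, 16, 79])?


smallest([20, 21, 12, 31, 33, 16, 79]): compare 20 with smallest([21, 12, 31, 33, 16, 79])
smallest([21, 12, 31, 33, 16, 79]): compare 21 with smallest([12, 31, 33, 16, 79])
smallest([12, 31, 33, 16, 79]): compare 12 with smallest([31, 33, 16, 79])
smallest([31, 33, 16, 79]): compare 31 with smallest([33, 16, 79])
smallest([33, 16, 79]): compare 33 with smallest([16, 79])
smallest([16, 79]): compare 16 with smallest([79])
smallest([79]) = 79  (base case)
Compare 16 with 79 -> 16
Compare 33 with 16 -> 16
Compare 31 with 16 -> 16
Compare 12 with 16 -> 12
Compare 21 with 12 -> 12
Compare 20 with 12 -> 12

12


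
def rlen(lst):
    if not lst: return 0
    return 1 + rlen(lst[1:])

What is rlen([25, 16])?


rlen([25, 16]) = 1 + rlen([16])
rlen([16]) = 1 + rlen([])
rlen([]) = 0  (base case)
Unwinding: 1 + 1 + 0 = 2

2


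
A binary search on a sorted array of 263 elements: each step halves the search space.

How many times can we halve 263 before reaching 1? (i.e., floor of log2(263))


263 / 2 = 131
131 / 2 = 65
65 / 2 = 32
32 / 2 = 16
16 / 2 = 8
8 / 2 = 4
4 / 2 = 2
2 / 2 = 1
Reached 1 after 8 halvings

8


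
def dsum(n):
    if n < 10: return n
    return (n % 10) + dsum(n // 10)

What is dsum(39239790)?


dsum(39239790) = 0 + dsum(3923979)
dsum(3923979) = 9 + dsum(392397)
dsum(392397) = 7 + dsum(39239)
dsum(39239) = 9 + dsum(3923)
dsum(3923) = 3 + dsum(392)
dsum(392) = 2 + dsum(39)
dsum(39) = 9 + dsum(3)
dsum(3) = 3  (base case)
Total: 0 + 9 + 7 + 9 + 3 + 2 + 9 + 3 = 42

42


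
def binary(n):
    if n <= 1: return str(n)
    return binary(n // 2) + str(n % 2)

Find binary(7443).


binary(7443) = binary(3721) + '1'
binary(3721) = binary(1860) + '1'
binary(1860) = binary(930) + '0'
binary(930) = binary(465) + '0'
binary(465) = binary(232) + '1'
binary(232) = binary(116) + '0'
binary(116) = binary(58) + '0'
binary(58) = binary(29) + '0'
binary(29) = binary(14) + '1'
binary(14) = binary(7) + '0'
binary(7) = binary(3) + '1'
binary(3) = binary(1) + '1'
binary(1) = '1'  (base case)
Concatenating: '1' + '1' + '1' + '0' + '1' + '0' + '0' + '0' + '1' + '0' + '0' + '1' + '1' = '1110100010011'

1110100010011


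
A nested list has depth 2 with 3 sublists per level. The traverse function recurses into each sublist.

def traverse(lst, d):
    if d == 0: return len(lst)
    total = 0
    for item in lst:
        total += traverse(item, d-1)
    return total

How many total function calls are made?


At depth 0 (root): 1 call
At depth 1: each of 1 parents calls traverse on 3 children = 3 calls
At depth 2: each of 3 parents calls traverse on 3 children = 9 calls
Total: 1 + 3 + 9 = 13

13


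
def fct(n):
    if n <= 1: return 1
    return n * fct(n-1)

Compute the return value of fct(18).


fct(18)
= 18 * fct(17)
= 18 * 17 * fct(16)
= 18 * 17 * 16 * fct(15)
= 18 * 17 * 16 * 15 * fct(14)
= 18 * 17 * 16 * 15 * 14 * fct(13)
= 18 * 17 * 16 * 15 * 14 * 13 * fct(12)
= 18 * 17 * 16 * 15 * 14 * 13 * 12 * fct(11)
= 18 * 17 * 16 * 15 * 14 * 13 * 12 * 11 * fct(10)
= 18 * 17 * 16 * 15 * 14 * 13 * 12 * 11 * 10 * fct(9)
= 18 * 17 * 16 * 15 * 14 * 13 * 12 * 11 * 10 * 9 * fct(8)
= 18 * 17 * 16 * 15 * 14 * 13 * 12 * 11 * 10 * 9 * 8 * fct(7)
= 18 * 17 * 16 * 15 * 14 * 13 * 12 * 11 * 10 * 9 * 8 * 7 * fct(6)
= 18 * 17 * 16 * 15 * 14 * 13 * 12 * 11 * 10 * 9 * 8 * 7 * 6 * fct(5)
= 18 * 17 * 16 * 15 * 14 * 13 * 12 * 11 * 10 * 9 * 8 * 7 * 6 * 5 * fct(4)
= 18 * 17 * 16 * 15 * 14 * 13 * 12 * 11 * 10 * 9 * 8 * 7 * 6 * 5 * 4 * fct(3)
= 18 * 17 * 16 * 15 * 14 * 13 * 12 * 11 * 10 * 9 * 8 * 7 * 6 * 5 * 4 * 3 * fct(2)
= 18 * 17 * 16 * 15 * 14 * 13 * 12 * 11 * 10 * 9 * 8 * 7 * 6 * 5 * 4 * 3 * 2 * fct(1)
= 18 * 17 * 16 * 15 * 14 * 13 * 12 * 11 * 10 * 9 * 8 * 7 * 6 * 5 * 4 * 3 * 2 * 1
= 6402373705728000

6402373705728000


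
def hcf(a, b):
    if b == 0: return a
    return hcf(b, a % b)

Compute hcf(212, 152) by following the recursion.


hcf(212, 152) = hcf(152, 60)
hcf(152, 60) = hcf(60, 32)
hcf(60, 32) = hcf(32, 28)
hcf(32, 28) = hcf(28, 4)
hcf(28, 4) = hcf(4, 0)
hcf(4, 0) = 4  (base case)

4


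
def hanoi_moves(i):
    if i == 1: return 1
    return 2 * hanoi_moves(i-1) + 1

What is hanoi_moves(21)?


hanoi_moves(21) = 2 * hanoi_moves(20) + 1
hanoi_moves(20) = 2 * hanoi_moves(19) + 1
hanoi_moves(19) = 2 * hanoi_moves(18) + 1
hanoi_moves(18) = 2 * hanoi_moves(17) + 1
hanoi_moves(17) = 2 * hanoi_moves(16) + 1
hanoi_moves(16) = 2 * hanoi_moves(15) + 1
hanoi_moves(15) = 2 * hanoi_moves(14) + 1
hanoi_moves(14) = 2 * hanoi_moves(13) + 1
hanoi_moves(13) = 2 * hanoi_moves(12) + 1
hanoi_moves(12) = 2 * hanoi_moves(11) + 1
hanoi_moves(11) = 2 * hanoi_moves(10) + 1
hanoi_moves(10) = 2 * hanoi_moves(9) + 1
hanoi_moves(9) = 2 * hanoi_moves(8) + 1
hanoi_moves(8) = 2 * hanoi_moves(7) + 1
hanoi_moves(7) = 2 * hanoi_moves(6) + 1
hanoi_moves(6) = 2 * hanoi_moves(5) + 1
hanoi_moves(5) = 2 * hanoi_moves(4) + 1
hanoi_moves(4) = 2 * hanoi_moves(3) + 1
hanoi_moves(3) = 2 * hanoi_moves(2) + 1
hanoi_moves(2) = 2 * hanoi_moves(1) + 1
hanoi_moves(1) = 1  (base case)
hanoi_moves(2) = 2 * 1 + 1 = 3
hanoi_moves(3) = 2 * 3 + 1 = 7
hanoi_moves(4) = 2 * 7 + 1 = 15
hanoi_moves(5) = 2 * 15 + 1 = 31
hanoi_moves(6) = 2 * 31 + 1 = 63
hanoi_moves(7) = 2 * 63 + 1 = 127
hanoi_moves(8) = 2 * 127 + 1 = 255
hanoi_moves(9) = 2 * 255 + 1 = 511
hanoi_moves(10) = 2 * 511 + 1 = 1023
hanoi_moves(11) = 2 * 1023 + 1 = 2047
hanoi_moves(12) = 2 * 2047 + 1 = 4095
hanoi_moves(13) = 2 * 4095 + 1 = 8191
hanoi_moves(14) = 2 * 8191 + 1 = 16383
hanoi_moves(15) = 2 * 16383 + 1 = 32767
hanoi_moves(16) = 2 * 32767 + 1 = 65535
hanoi_moves(17) = 2 * 65535 + 1 = 131071
hanoi_moves(18) = 2 * 131071 + 1 = 262143
hanoi_moves(19) = 2 * 262143 + 1 = 524287
hanoi_moves(20) = 2 * 524287 + 1 = 1048575
hanoi_moves(21) = 2 * 1048575 + 1 = 2097151

2097151


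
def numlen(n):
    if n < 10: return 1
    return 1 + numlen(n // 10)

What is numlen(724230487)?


numlen(724230487) = 1 + numlen(72423048)
numlen(72423048) = 1 + numlen(7242304)
numlen(7242304) = 1 + numlen(724230)
numlen(724230) = 1 + numlen(72423)
numlen(72423) = 1 + numlen(7242)
numlen(7242) = 1 + numlen(724)
numlen(724) = 1 + numlen(72)
numlen(72) = 1 + numlen(7)
numlen(7) = 1  (base case: 7 < 10)
Unwinding: 1 + 1 + 1 + 1 + 1 + 1 + 1 + 1 + 1 = 9

9


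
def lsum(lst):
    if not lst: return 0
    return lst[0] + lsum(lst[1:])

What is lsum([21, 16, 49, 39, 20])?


lsum([21, 16, 49, 39, 20]) = 21 + lsum([16, 49, 39, 20])
lsum([16, 49, 39, 20]) = 16 + lsum([49, 39, 20])
lsum([49, 39, 20]) = 49 + lsum([39, 20])
lsum([39, 20]) = 39 + lsum([20])
lsum([20]) = 20 + lsum([])
lsum([]) = 0  (base case)
Total: 21 + 16 + 49 + 39 + 20 + 0 = 145

145


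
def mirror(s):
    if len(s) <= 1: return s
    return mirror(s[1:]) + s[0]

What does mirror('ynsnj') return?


mirror('ynsnj') = mirror('nsnj') + 'y'
mirror('nsnj') = mirror('snj') + 'n'
mirror('snj') = mirror('nj') + 's'
mirror('nj') = mirror('j') + 'n'
mirror('j') = 'j'  (base case)
Concatenating: 'j' + 'n' + 's' + 'n' + 'y' = 'jnsny'

jnsny


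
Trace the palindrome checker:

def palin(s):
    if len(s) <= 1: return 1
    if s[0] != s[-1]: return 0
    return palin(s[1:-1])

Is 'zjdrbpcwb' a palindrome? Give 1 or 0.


palin('zjdrbpcwb'): s[0]='z' != s[-1]='b' -> return 0
Result: 0 (not a palindrome)

0


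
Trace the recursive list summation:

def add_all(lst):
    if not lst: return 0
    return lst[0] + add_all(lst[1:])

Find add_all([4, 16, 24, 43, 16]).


add_all([4, 16, 24, 43, 16]) = 4 + add_all([16, 24, 43, 16])
add_all([16, 24, 43, 16]) = 16 + add_all([24, 43, 16])
add_all([24, 43, 16]) = 24 + add_all([43, 16])
add_all([43, 16]) = 43 + add_all([16])
add_all([16]) = 16 + add_all([])
add_all([]) = 0  (base case)
Total: 4 + 16 + 24 + 43 + 16 + 0 = 103

103


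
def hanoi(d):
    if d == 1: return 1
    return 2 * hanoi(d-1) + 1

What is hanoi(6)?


hanoi(6) = 2 * hanoi(5) + 1
hanoi(5) = 2 * hanoi(4) + 1
hanoi(4) = 2 * hanoi(3) + 1
hanoi(3) = 2 * hanoi(2) + 1
hanoi(2) = 2 * hanoi(1) + 1
hanoi(1) = 1  (base case)
hanoi(2) = 2 * 1 + 1 = 3
hanoi(3) = 2 * 3 + 1 = 7
hanoi(4) = 2 * 7 + 1 = 15
hanoi(5) = 2 * 15 + 1 = 31
hanoi(6) = 2 * 31 + 1 = 63

63


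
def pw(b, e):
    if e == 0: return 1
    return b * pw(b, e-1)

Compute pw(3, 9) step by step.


pw(3, 9)
= 3 * pw(3, 8)
= 3 * 3 * pw(3, 7)
= 3 * 3 * 3 * pw(3, 6)
= 3 * 3 * 3 * 3 * pw(3, 5)
= 3 * 3 * 3 * 3 * 3 * pw(3, 4)
= 3 * 3 * 3 * 3 * 3 * 3 * pw(3, 3)
= 3 * 3 * 3 * 3 * 3 * 3 * 3 * pw(3, 2)
= 3 * 3 * 3 * 3 * 3 * 3 * 3 * 3 * pw(3, 1)
= 3 * 3 * 3 * 3 * 3 * 3 * 3 * 3 * 3 * pw(3, 0)
= 3 * 3 * 3 * 3 * 3 * 3 * 3 * 3 * 3 * 1
= 19683

19683


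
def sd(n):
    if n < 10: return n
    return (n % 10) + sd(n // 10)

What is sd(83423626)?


sd(83423626) = 6 + sd(8342362)
sd(8342362) = 2 + sd(834236)
sd(834236) = 6 + sd(83423)
sd(83423) = 3 + sd(8342)
sd(8342) = 2 + sd(834)
sd(834) = 4 + sd(83)
sd(83) = 3 + sd(8)
sd(8) = 8  (base case)
Total: 6 + 2 + 6 + 3 + 2 + 4 + 3 + 8 = 34

34


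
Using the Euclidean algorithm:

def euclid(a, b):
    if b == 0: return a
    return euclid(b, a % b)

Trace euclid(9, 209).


euclid(9, 209) = euclid(209, 9)
euclid(209, 9) = euclid(9, 2)
euclid(9, 2) = euclid(2, 1)
euclid(2, 1) = euclid(1, 0)
euclid(1, 0) = 1  (base case)

1


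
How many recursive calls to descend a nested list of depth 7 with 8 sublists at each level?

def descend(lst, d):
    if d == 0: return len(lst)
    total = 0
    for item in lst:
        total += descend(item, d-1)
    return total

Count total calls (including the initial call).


At depth 0 (root): 1 call
At depth 1: each of 1 parents calls descend on 8 children = 8 calls
At depth 2: each of 8 parents calls descend on 8 children = 64 calls
At depth 3: each of 64 parents calls descend on 8 children = 512 calls
At depth 4: each of 512 parents calls descend on 8 children = 4096 calls
At depth 5: each of 4096 parents calls descend on 8 children = 32768 calls
At depth 6: each of 32768 parents calls descend on 8 children = 262144 calls
At depth 7: each of 262144 parents calls descend on 8 children = 2097152 calls
Total: 1 + 8 + 64 + 512 + 4096 + 32768 + 262144 + 2097152 = 2396745

2396745


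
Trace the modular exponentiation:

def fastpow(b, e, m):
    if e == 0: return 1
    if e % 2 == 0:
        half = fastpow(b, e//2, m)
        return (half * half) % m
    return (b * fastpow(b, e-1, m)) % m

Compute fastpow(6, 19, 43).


fastpow(6, 19, 43): e is odd, compute fastpow(6, 18, 43)
  fastpow(6, 18, 43): e is even, compute fastpow(6, 9, 43)
    fastpow(6, 9, 43): e is odd, compute fastpow(6, 8, 43)
      fastpow(6, 8, 43): e is even, compute fastpow(6, 4, 43)
        fastpow(6, 4, 43): e is even, compute fastpow(6, 2, 43)
          fastpow(6, 2, 43): e is even, compute fastpow(6, 1, 43)
          fastpow(6, 1, 43): e is odd, compute fastpow(6, 0, 43)
          fastpow(6, 0, 43) = 1
          (6 * 1) % 43 = 6
          half=6, (6*6) % 43 = 36
        half=36, (36*36) % 43 = 6
      half=6, (6*6) % 43 = 36
    (6 * 36) % 43 = 1
  half=1, (1*1) % 43 = 1
(6 * 1) % 43 = 6

6


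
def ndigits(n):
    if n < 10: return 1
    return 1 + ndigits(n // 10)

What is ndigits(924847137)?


ndigits(924847137) = 1 + ndigits(92484713)
ndigits(92484713) = 1 + ndigits(9248471)
ndigits(9248471) = 1 + ndigits(924847)
ndigits(924847) = 1 + ndigits(92484)
ndigits(92484) = 1 + ndigits(9248)
ndigits(9248) = 1 + ndigits(924)
ndigits(924) = 1 + ndigits(92)
ndigits(92) = 1 + ndigits(9)
ndigits(9) = 1  (base case: 9 < 10)
Unwinding: 1 + 1 + 1 + 1 + 1 + 1 + 1 + 1 + 1 = 9

9


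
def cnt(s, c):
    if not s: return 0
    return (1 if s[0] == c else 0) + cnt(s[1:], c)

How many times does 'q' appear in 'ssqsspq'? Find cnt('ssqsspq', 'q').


s[0]='s' != 'q' -> 0
s[0]='s' != 'q' -> 0
s[0]='q' == 'q' -> 1
s[0]='s' != 'q' -> 0
s[0]='s' != 'q' -> 0
s[0]='p' != 'q' -> 0
s[0]='q' == 'q' -> 1
Sum: 0 + 0 + 1 + 0 + 0 + 0 + 1 = 2

2


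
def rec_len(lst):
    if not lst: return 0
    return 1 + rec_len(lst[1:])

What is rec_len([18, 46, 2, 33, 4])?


rec_len([18, 46, 2, 33, 4]) = 1 + rec_len([46, 2, 33, 4])
rec_len([46, 2, 33, 4]) = 1 + rec_len([2, 33, 4])
rec_len([2, 33, 4]) = 1 + rec_len([33, 4])
rec_len([33, 4]) = 1 + rec_len([4])
rec_len([4]) = 1 + rec_len([])
rec_len([]) = 0  (base case)
Unwinding: 1 + 1 + 1 + 1 + 1 + 0 = 5

5


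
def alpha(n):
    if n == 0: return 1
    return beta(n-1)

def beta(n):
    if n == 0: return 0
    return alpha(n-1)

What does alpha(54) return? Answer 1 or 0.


alpha(54) = beta(53)
beta(53) = alpha(52)
alpha(52) = beta(51)
beta(51) = alpha(50)
alpha(50) = beta(49)
beta(49) = alpha(48)
alpha(48) = beta(47)
beta(47) = alpha(46)
alpha(46) = beta(45)
beta(45) = alpha(44)
alpha(44) = beta(43)
beta(43) = alpha(42)
alpha(42) = beta(41)
beta(41) = alpha(40)
alpha(40) = beta(39)
beta(39) = alpha(38)
alpha(38) = beta(37)
beta(37) = alpha(36)
alpha(36) = beta(35)
beta(35) = alpha(34)
alpha(34) = beta(33)
beta(33) = alpha(32)
alpha(32) = beta(31)
beta(31) = alpha(30)
alpha(30) = beta(29)
beta(29) = alpha(28)
alpha(28) = beta(27)
beta(27) = alpha(26)
alpha(26) = beta(25)
beta(25) = alpha(24)
alpha(24) = beta(23)
beta(23) = alpha(22)
alpha(22) = beta(21)
beta(21) = alpha(20)
alpha(20) = beta(19)
beta(19) = alpha(18)
alpha(18) = beta(17)
beta(17) = alpha(16)
alpha(16) = beta(15)
beta(15) = alpha(14)
alpha(14) = beta(13)
beta(13) = alpha(12)
alpha(12) = beta(11)
beta(11) = alpha(10)
alpha(10) = beta(9)
beta(9) = alpha(8)
alpha(8) = beta(7)
beta(7) = alpha(6)
alpha(6) = beta(5)
beta(5) = alpha(4)
alpha(4) = beta(3)
beta(3) = alpha(2)
alpha(2) = beta(1)
beta(1) = alpha(0)
alpha(0) = 1  (base case)
Result: 1

1


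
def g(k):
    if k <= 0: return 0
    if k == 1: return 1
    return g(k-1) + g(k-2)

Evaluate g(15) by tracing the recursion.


Computing g(15) bottom-up:
g(0) = 0
g(1) = 1
g(2) = g(1) + g(0) = 1 + 0 = 1
g(3) = g(2) + g(1) = 1 + 1 = 2
g(4) = g(3) + g(2) = 2 + 1 = 3
g(5) = g(4) + g(3) = 3 + 2 = 5
g(6) = g(5) + g(4) = 5 + 3 = 8
g(7) = g(6) + g(5) = 8 + 5 = 13
g(8) = g(7) + g(6) = 13 + 8 = 21
g(9) = g(8) + g(7) = 21 + 13 = 34
g(10) = g(9) + g(8) = 34 + 21 = 55
g(11) = g(10) + g(9) = 55 + 34 = 89
g(12) = g(11) + g(10) = 89 + 55 = 144
g(13) = g(12) + g(11) = 144 + 89 = 233
g(14) = g(13) + g(12) = 233 + 144 = 377
g(15) = g(14) + g(13) = 377 + 233 = 610

610


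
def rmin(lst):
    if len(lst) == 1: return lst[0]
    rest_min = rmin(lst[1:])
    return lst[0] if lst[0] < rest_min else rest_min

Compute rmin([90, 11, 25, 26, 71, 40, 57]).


rmin([90, 11, 25, 26, 71, 40, 57]): compare 90 with rmin([11, 25, 26, 71, 40, 57])
rmin([11, 25, 26, 71, 40, 57]): compare 11 with rmin([25, 26, 71, 40, 57])
rmin([25, 26, 71, 40, 57]): compare 25 with rmin([26, 71, 40, 57])
rmin([26, 71, 40, 57]): compare 26 with rmin([71, 40, 57])
rmin([71, 40, 57]): compare 71 with rmin([40, 57])
rmin([40, 57]): compare 40 with rmin([57])
rmin([57]) = 57  (base case)
Compare 40 with 57 -> 40
Compare 71 with 40 -> 40
Compare 26 with 40 -> 26
Compare 25 with 26 -> 25
Compare 11 with 25 -> 11
Compare 90 with 11 -> 11

11


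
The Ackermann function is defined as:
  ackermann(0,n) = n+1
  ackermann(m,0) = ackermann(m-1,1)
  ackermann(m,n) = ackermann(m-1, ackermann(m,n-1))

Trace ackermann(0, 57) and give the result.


ackermann(0, 57) = 58
Result: ackermann(0, 57) = 58

58


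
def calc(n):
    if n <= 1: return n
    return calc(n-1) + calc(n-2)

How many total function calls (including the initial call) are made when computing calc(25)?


Let C(n) = total calls for calc(n)
C(0) = 1, C(1) = 1
C(2) = 1 + C(1) + C(0) = 1 + 1 + 1 = 3
C(3) = 1 + C(2) + C(1) = 1 + 3 + 1 = 5
C(4) = 1 + C(3) + C(2) = 1 + 5 + 3 = 9
C(5) = 1 + C(4) + C(3) = 1 + 9 + 5 = 15
C(6) = 1 + C(5) + C(4) = 1 + 15 + 9 = 25
C(7) = 1 + C(6) + C(5) = 1 + 25 + 15 = 41
C(8) = 1 + C(7) + C(6) = 1 + 41 + 25 = 67
C(9) = 1 + C(8) + C(7) = 1 + 67 + 41 = 109
C(10) = 1 + C(9) + C(8) = 1 + 109 + 67 = 177
C(11) = 1 + C(10) + C(9) = 1 + 177 + 109 = 287
C(12) = 1 + C(11) + C(10) = 1 + 287 + 177 = 465
C(13) = 1 + C(12) + C(11) = 1 + 465 + 287 = 753
C(14) = 1 + C(13) + C(12) = 1 + 753 + 465 = 1219
C(15) = 1 + C(14) + C(13) = 1 + 1219 + 753 = 1973
C(16) = 1 + C(15) + C(14) = 1 + 1973 + 1219 = 3193
C(17) = 1 + C(16) + C(15) = 1 + 3193 + 1973 = 5167
C(18) = 1 + C(17) + C(16) = 1 + 5167 + 3193 = 8361
C(19) = 1 + C(18) + C(17) = 1 + 8361 + 5167 = 13529
C(20) = 1 + C(19) + C(18) = 1 + 13529 + 8361 = 21891
C(21) = 1 + C(20) + C(19) = 1 + 21891 + 13529 = 35421
C(22) = 1 + C(21) + C(20) = 1 + 35421 + 21891 = 57313
C(23) = 1 + C(22) + C(21) = 1 + 57313 + 35421 = 92735
C(24) = 1 + C(23) + C(22) = 1 + 92735 + 57313 = 150049
C(25) = 1 + C(24) + C(23) = 1 + 150049 + 92735 = 242785

242785


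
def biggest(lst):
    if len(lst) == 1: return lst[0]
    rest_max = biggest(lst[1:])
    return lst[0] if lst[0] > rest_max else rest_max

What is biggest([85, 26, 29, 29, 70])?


biggest([85, 26, 29, 29, 70]): compare 85 with biggest([26, 29, 29, 70])
biggest([26, 29, 29, 70]): compare 26 with biggest([29, 29, 70])
biggest([29, 29, 70]): compare 29 with biggest([29, 70])
biggest([29, 70]): compare 29 with biggest([70])
biggest([70]) = 70  (base case)
Compare 29 with 70 -> 70
Compare 29 with 70 -> 70
Compare 26 with 70 -> 70
Compare 85 with 70 -> 85

85


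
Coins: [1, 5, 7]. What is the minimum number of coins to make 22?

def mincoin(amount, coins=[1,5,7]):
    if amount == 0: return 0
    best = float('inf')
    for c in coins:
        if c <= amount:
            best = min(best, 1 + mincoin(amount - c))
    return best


Building up with DP:
mincoin(0) = 0
mincoin(1) = min(1+mincoin(0)=1+0=1) = 1
mincoin(2) = min(1+mincoin(1)=1+1=2) = 2
mincoin(3) = min(1+mincoin(2)=1+2=3) = 3
mincoin(4) = min(1+mincoin(3)=1+3=4) = 4
mincoin(5) = min(1+mincoin(4)=1+4=5, 1+mincoin(0)=1+0=1) = 1
mincoin(6) = min(1+mincoin(5)=1+1=2, 1+mincoin(1)=1+1=2) = 2
mincoin(7) = min(1+mincoin(6)=1+2=3, 1+mincoin(2)=1+2=3, 1+mincoin(0)=1+0=1) = 1
mincoin(8) = min(1+mincoin(7)=1+1=2, 1+mincoin(3)=1+3=4, 1+mincoin(1)=1+1=2) = 2
mincoin(9) = min(1+mincoin(8)=1+2=3, 1+mincoin(4)=1+4=5, 1+mincoin(2)=1+2=3) = 3
mincoin(10) = min(1+mincoin(9)=1+3=4, 1+mincoin(5)=1+1=2, 1+mincoin(3)=1+3=4) = 2
mincoin(11) = min(1+mincoin(10)=1+2=3, 1+mincoin(6)=1+2=3, 1+mincoin(4)=1+4=5) = 3
mincoin(12) = min(1+mincoin(11)=1+3=4, 1+mincoin(7)=1+1=2, 1+mincoin(5)=1+1=2) = 2
mincoin(13) = min(1+mincoin(12)=1+2=3, 1+mincoin(8)=1+2=3, 1+mincoin(6)=1+2=3) = 3
mincoin(14) = min(1+mincoin(13)=1+3=4, 1+mincoin(9)=1+3=4, 1+mincoin(7)=1+1=2) = 2
mincoin(15) = min(1+mincoin(14)=1+2=3, 1+mincoin(10)=1+2=3, 1+mincoin(8)=1+2=3) = 3
mincoin(16) = min(1+mincoin(15)=1+3=4, 1+mincoin(11)=1+3=4, 1+mincoin(9)=1+3=4) = 4
mincoin(17) = min(1+mincoin(16)=1+4=5, 1+mincoin(12)=1+2=3, 1+mincoin(10)=1+2=3) = 3
mincoin(18) = min(1+mincoin(17)=1+3=4, 1+mincoin(13)=1+3=4, 1+mincoin(11)=1+3=4) = 4
mincoin(19) = min(1+mincoin(18)=1+4=5, 1+mincoin(14)=1+2=3, 1+mincoin(12)=1+2=3) = 3
mincoin(20) = min(1+mincoin(19)=1+3=4, 1+mincoin(15)=1+3=4, 1+mincoin(13)=1+3=4) = 4
mincoin(21) = min(1+mincoin(20)=1+4=5, 1+mincoin(16)=1+4=5, 1+mincoin(14)=1+2=3) = 3
mincoin(22) = min(1+mincoin(21)=1+3=4, 1+mincoin(17)=1+3=4, 1+mincoin(15)=1+3=4) = 4

4


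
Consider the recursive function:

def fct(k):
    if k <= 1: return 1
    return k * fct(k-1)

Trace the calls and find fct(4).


fct(4)
= 4 * fct(3)
= 4 * 3 * fct(2)
= 4 * 3 * 2 * fct(1)
= 4 * 3 * 2 * 1
= 24

24


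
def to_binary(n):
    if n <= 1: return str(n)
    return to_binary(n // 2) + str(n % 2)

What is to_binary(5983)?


to_binary(5983) = to_binary(2991) + '1'
to_binary(2991) = to_binary(1495) + '1'
to_binary(1495) = to_binary(747) + '1'
to_binary(747) = to_binary(373) + '1'
to_binary(373) = to_binary(186) + '1'
to_binary(186) = to_binary(93) + '0'
to_binary(93) = to_binary(46) + '1'
to_binary(46) = to_binary(23) + '0'
to_binary(23) = to_binary(11) + '1'
to_binary(11) = to_binary(5) + '1'
to_binary(5) = to_binary(2) + '1'
to_binary(2) = to_binary(1) + '0'
to_binary(1) = '1'  (base case)
Concatenating: '1' + '0' + '1' + '1' + '1' + '0' + '1' + '0' + '1' + '1' + '1' + '1' + '1' = '1011101011111'

1011101011111


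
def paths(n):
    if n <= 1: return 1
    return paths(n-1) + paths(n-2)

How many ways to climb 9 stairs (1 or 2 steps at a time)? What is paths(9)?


Building up from base cases:
paths(0) = 1
paths(1) = 1
paths(2) = paths(1) + paths(0) = 1 + 1 = 2
paths(3) = paths(2) + paths(1) = 2 + 1 = 3
paths(4) = paths(3) + paths(2) = 3 + 2 = 5
paths(5) = paths(4) + paths(3) = 5 + 3 = 8
paths(6) = paths(5) + paths(4) = 8 + 5 = 13
paths(7) = paths(6) + paths(5) = 13 + 8 = 21
paths(8) = paths(7) + paths(6) = 21 + 13 = 34
paths(9) = paths(8) + paths(7) = 34 + 21 = 55

55


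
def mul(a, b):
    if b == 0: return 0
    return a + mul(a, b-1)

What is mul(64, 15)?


mul(64, 15) = 64 + mul(64, 14)
mul(64, 14) = 64 + mul(64, 13)
mul(64, 13) = 64 + mul(64, 12)
mul(64, 12) = 64 + mul(64, 11)
mul(64, 11) = 64 + mul(64, 10)
mul(64, 10) = 64 + mul(64, 9)
mul(64, 9) = 64 + mul(64, 8)
mul(64, 8) = 64 + mul(64, 7)
mul(64, 7) = 64 + mul(64, 6)
mul(64, 6) = 64 + mul(64, 5)
mul(64, 5) = 64 + mul(64, 4)
mul(64, 4) = 64 + mul(64, 3)
mul(64, 3) = 64 + mul(64, 2)
mul(64, 2) = 64 + mul(64, 1)
mul(64, 1) = 64 + mul(64, 0)
mul(64, 0) = 0  (base case)
Total: 64 + 64 + 64 + 64 + 64 + 64 + 64 + 64 + 64 + 64 + 64 + 64 + 64 + 64 + 64 + 0 = 960

960


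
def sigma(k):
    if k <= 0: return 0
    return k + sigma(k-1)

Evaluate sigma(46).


sigma(46)
= 46 + 45 + 44 + 43 + 42 + 41 + 40 + 39 + 38 + 37 + 36 + 35 + 34 + 33 + 32 + 31 + 30 + 29 + 28 + 27 + 26 + 25 + 24 + 23 + 22 + 21 + 20 + 19 + 18 + 17 + 16 + 15 + 14 + 13 + 12 + 11 + 10 + 9 + 8 + 7 + 6 + 5 + 4 + 3 + 2 + 1 + sigma(0)
= 46 + 45 + 44 + 43 + 42 + 41 + 40 + 39 + 38 + 37 + 36 + 35 + 34 + 33 + 32 + 31 + 30 + 29 + 28 + 27 + 26 + 25 + 24 + 23 + 22 + 21 + 20 + 19 + 18 + 17 + 16 + 15 + 14 + 13 + 12 + 11 + 10 + 9 + 8 + 7 + 6 + 5 + 4 + 3 + 2 + 1 + 0
= 1081

1081


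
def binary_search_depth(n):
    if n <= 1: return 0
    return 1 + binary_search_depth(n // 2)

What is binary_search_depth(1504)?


1504 / 2 = 752
752 / 2 = 376
376 / 2 = 188
188 / 2 = 94
94 / 2 = 47
47 / 2 = 23
23 / 2 = 11
11 / 2 = 5
5 / 2 = 2
2 / 2 = 1
Reached 1 after 10 halvings

10


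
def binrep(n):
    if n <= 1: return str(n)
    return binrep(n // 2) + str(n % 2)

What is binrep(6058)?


binrep(6058) = binrep(3029) + '0'
binrep(3029) = binrep(1514) + '1'
binrep(1514) = binrep(757) + '0'
binrep(757) = binrep(378) + '1'
binrep(378) = binrep(189) + '0'
binrep(189) = binrep(94) + '1'
binrep(94) = binrep(47) + '0'
binrep(47) = binrep(23) + '1'
binrep(23) = binrep(11) + '1'
binrep(11) = binrep(5) + '1'
binrep(5) = binrep(2) + '1'
binrep(2) = binrep(1) + '0'
binrep(1) = '1'  (base case)
Concatenating: '1' + '0' + '1' + '1' + '1' + '1' + '0' + '1' + '0' + '1' + '0' + '1' + '0' = '1011110101010'

1011110101010


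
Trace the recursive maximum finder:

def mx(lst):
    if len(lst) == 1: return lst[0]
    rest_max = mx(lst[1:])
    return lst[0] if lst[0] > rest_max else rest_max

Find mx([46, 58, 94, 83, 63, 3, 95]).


mx([46, 58, 94, 83, 63, 3, 95]): compare 46 with mx([58, 94, 83, 63, 3, 95])
mx([58, 94, 83, 63, 3, 95]): compare 58 with mx([94, 83, 63, 3, 95])
mx([94, 83, 63, 3, 95]): compare 94 with mx([83, 63, 3, 95])
mx([83, 63, 3, 95]): compare 83 with mx([63, 3, 95])
mx([63, 3, 95]): compare 63 with mx([3, 95])
mx([3, 95]): compare 3 with mx([95])
mx([95]) = 95  (base case)
Compare 3 with 95 -> 95
Compare 63 with 95 -> 95
Compare 83 with 95 -> 95
Compare 94 with 95 -> 95
Compare 58 with 95 -> 95
Compare 46 with 95 -> 95

95


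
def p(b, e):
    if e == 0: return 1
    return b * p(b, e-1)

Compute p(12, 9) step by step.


p(12, 9)
= 12 * p(12, 8)
= 12 * 12 * p(12, 7)
= 12 * 12 * 12 * p(12, 6)
= 12 * 12 * 12 * 12 * p(12, 5)
= 12 * 12 * 12 * 12 * 12 * p(12, 4)
= 12 * 12 * 12 * 12 * 12 * 12 * p(12, 3)
= 12 * 12 * 12 * 12 * 12 * 12 * 12 * p(12, 2)
= 12 * 12 * 12 * 12 * 12 * 12 * 12 * 12 * p(12, 1)
= 12 * 12 * 12 * 12 * 12 * 12 * 12 * 12 * 12 * p(12, 0)
= 12 * 12 * 12 * 12 * 12 * 12 * 12 * 12 * 12 * 1
= 5159780352

5159780352


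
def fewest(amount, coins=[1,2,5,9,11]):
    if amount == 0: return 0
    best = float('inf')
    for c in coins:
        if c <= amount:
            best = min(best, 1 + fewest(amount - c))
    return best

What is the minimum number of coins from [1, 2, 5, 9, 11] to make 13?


Building up with DP:
fewest(0) = 0
fewest(1) = min(1+fewest(0)=1+0=1) = 1
fewest(2) = min(1+fewest(1)=1+1=2, 1+fewest(0)=1+0=1) = 1
fewest(3) = min(1+fewest(2)=1+1=2, 1+fewest(1)=1+1=2) = 2
fewest(4) = min(1+fewest(3)=1+2=3, 1+fewest(2)=1+1=2) = 2
fewest(5) = min(1+fewest(4)=1+2=3, 1+fewest(3)=1+2=3, 1+fewest(0)=1+0=1) = 1
fewest(6) = min(1+fewest(5)=1+1=2, 1+fewest(4)=1+2=3, 1+fewest(1)=1+1=2) = 2
fewest(7) = min(1+fewest(6)=1+2=3, 1+fewest(5)=1+1=2, 1+fewest(2)=1+1=2) = 2
fewest(8) = min(1+fewest(7)=1+2=3, 1+fewest(6)=1+2=3, 1+fewest(3)=1+2=3) = 3
fewest(9) = min(1+fewest(8)=1+3=4, 1+fewest(7)=1+2=3, 1+fewest(4)=1+2=3, 1+fewest(0)=1+0=1) = 1
fewest(10) = min(1+fewest(9)=1+1=2, 1+fewest(8)=1+3=4, 1+fewest(5)=1+1=2, 1+fewest(1)=1+1=2) = 2
fewest(11) = min(1+fewest(10)=1+2=3, 1+fewest(9)=1+1=2, 1+fewest(6)=1+2=3, 1+fewest(2)=1+1=2, 1+fewest(0)=1+0=1) = 1
fewest(12) = min(1+fewest(11)=1+1=2, 1+fewest(10)=1+2=3, 1+fewest(7)=1+2=3, 1+fewest(3)=1+2=3, 1+fewest(1)=1+1=2) = 2
fewest(13) = min(1+fewest(12)=1+2=3, 1+fewest(11)=1+1=2, 1+fewest(8)=1+3=4, 1+fewest(4)=1+2=3, 1+fewest(2)=1+1=2) = 2

2


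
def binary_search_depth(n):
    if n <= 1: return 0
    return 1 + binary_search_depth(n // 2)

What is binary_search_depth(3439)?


3439 / 2 = 1719
1719 / 2 = 859
859 / 2 = 429
429 / 2 = 214
214 / 2 = 107
107 / 2 = 53
53 / 2 = 26
26 / 2 = 13
13 / 2 = 6
6 / 2 = 3
3 / 2 = 1
Reached 1 after 11 halvings

11


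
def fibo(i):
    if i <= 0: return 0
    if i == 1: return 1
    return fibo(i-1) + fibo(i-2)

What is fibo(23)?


Computing fibo(23) bottom-up:
fibo(0) = 0
fibo(1) = 1
fibo(2) = fibo(1) + fibo(0) = 1 + 0 = 1
fibo(3) = fibo(2) + fibo(1) = 1 + 1 = 2
fibo(4) = fibo(3) + fibo(2) = 2 + 1 = 3
fibo(5) = fibo(4) + fibo(3) = 3 + 2 = 5
fibo(6) = fibo(5) + fibo(4) = 5 + 3 = 8
fibo(7) = fibo(6) + fibo(5) = 8 + 5 = 13
fibo(8) = fibo(7) + fibo(6) = 13 + 8 = 21
fibo(9) = fibo(8) + fibo(7) = 21 + 13 = 34
fibo(10) = fibo(9) + fibo(8) = 34 + 21 = 55
fibo(11) = fibo(10) + fibo(9) = 55 + 34 = 89
fibo(12) = fibo(11) + fibo(10) = 89 + 55 = 144
fibo(13) = fibo(12) + fibo(11) = 144 + 89 = 233
fibo(14) = fibo(13) + fibo(12) = 233 + 144 = 377
fibo(15) = fibo(14) + fibo(13) = 377 + 233 = 610
fibo(16) = fibo(15) + fibo(14) = 610 + 377 = 987
fibo(17) = fibo(16) + fibo(15) = 987 + 610 = 1597
fibo(18) = fibo(17) + fibo(16) = 1597 + 987 = 2584
fibo(19) = fibo(18) + fibo(17) = 2584 + 1597 = 4181
fibo(20) = fibo(19) + fibo(18) = 4181 + 2584 = 6765
fibo(21) = fibo(20) + fibo(19) = 6765 + 4181 = 10946
fibo(22) = fibo(21) + fibo(20) = 10946 + 6765 = 17711
fibo(23) = fibo(22) + fibo(21) = 17711 + 10946 = 28657

28657


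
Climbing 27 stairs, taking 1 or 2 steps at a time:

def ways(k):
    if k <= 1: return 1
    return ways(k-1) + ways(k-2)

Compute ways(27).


Building up from base cases:
ways(0) = 1
ways(1) = 1
ways(2) = ways(1) + ways(0) = 1 + 1 = 2
ways(3) = ways(2) + ways(1) = 2 + 1 = 3
ways(4) = ways(3) + ways(2) = 3 + 2 = 5
ways(5) = ways(4) + ways(3) = 5 + 3 = 8
ways(6) = ways(5) + ways(4) = 8 + 5 = 13
ways(7) = ways(6) + ways(5) = 13 + 8 = 21
ways(8) = ways(7) + ways(6) = 21 + 13 = 34
ways(9) = ways(8) + ways(7) = 34 + 21 = 55
ways(10) = ways(9) + ways(8) = 55 + 34 = 89
ways(11) = ways(10) + ways(9) = 89 + 55 = 144
ways(12) = ways(11) + ways(10) = 144 + 89 = 233
ways(13) = ways(12) + ways(11) = 233 + 144 = 377
ways(14) = ways(13) + ways(12) = 377 + 233 = 610
ways(15) = ways(14) + ways(13) = 610 + 377 = 987
ways(16) = ways(15) + ways(14) = 987 + 610 = 1597
ways(17) = ways(16) + ways(15) = 1597 + 987 = 2584
ways(18) = ways(17) + ways(16) = 2584 + 1597 = 4181
ways(19) = ways(18) + ways(17) = 4181 + 2584 = 6765
ways(20) = ways(19) + ways(18) = 6765 + 4181 = 10946
ways(21) = ways(20) + ways(19) = 10946 + 6765 = 17711
ways(22) = ways(21) + ways(20) = 17711 + 10946 = 28657
ways(23) = ways(22) + ways(21) = 28657 + 17711 = 46368
ways(24) = ways(23) + ways(22) = 46368 + 28657 = 75025
ways(25) = ways(24) + ways(23) = 75025 + 46368 = 121393
ways(26) = ways(25) + ways(24) = 121393 + 75025 = 196418
ways(27) = ways(26) + ways(25) = 196418 + 121393 = 317811

317811


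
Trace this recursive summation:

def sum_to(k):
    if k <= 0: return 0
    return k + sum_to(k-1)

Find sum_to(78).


sum_to(78)
= 78 + 77 + 76 + 75 + 74 + 73 + 72 + 71 + 70 + 69 + 68 + 67 + 66 + 65 + 64 + 63 + 62 + 61 + 60 + 59 + 58 + 57 + 56 + 55 + 54 + 53 + 52 + 51 + 50 + 49 + 48 + 47 + 46 + 45 + 44 + 43 + 42 + 41 + 40 + 39 + 38 + 37 + 36 + 35 + 34 + 33 + 32 + 31 + 30 + 29 + 28 + 27 + 26 + 25 + 24 + 23 + 22 + 21 + 20 + 19 + 18 + 17 + 16 + 15 + 14 + 13 + 12 + 11 + 10 + 9 + 8 + 7 + 6 + 5 + 4 + 3 + 2 + 1 + sum_to(0)
= 78 + 77 + 76 + 75 + 74 + 73 + 72 + 71 + 70 + 69 + 68 + 67 + 66 + 65 + 64 + 63 + 62 + 61 + 60 + 59 + 58 + 57 + 56 + 55 + 54 + 53 + 52 + 51 + 50 + 49 + 48 + 47 + 46 + 45 + 44 + 43 + 42 + 41 + 40 + 39 + 38 + 37 + 36 + 35 + 34 + 33 + 32 + 31 + 30 + 29 + 28 + 27 + 26 + 25 + 24 + 23 + 22 + 21 + 20 + 19 + 18 + 17 + 16 + 15 + 14 + 13 + 12 + 11 + 10 + 9 + 8 + 7 + 6 + 5 + 4 + 3 + 2 + 1 + 0
= 3081

3081


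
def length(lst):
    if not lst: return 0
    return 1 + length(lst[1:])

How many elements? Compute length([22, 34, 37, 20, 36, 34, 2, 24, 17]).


length([22, 34, 37, 20, 36, 34, 2, 24, 17]) = 1 + length([34, 37, 20, 36, 34, 2, 24, 17])
length([34, 37, 20, 36, 34, 2, 24, 17]) = 1 + length([37, 20, 36, 34, 2, 24, 17])
length([37, 20, 36, 34, 2, 24, 17]) = 1 + length([20, 36, 34, 2, 24, 17])
length([20, 36, 34, 2, 24, 17]) = 1 + length([36, 34, 2, 24, 17])
length([36, 34, 2, 24, 17]) = 1 + length([34, 2, 24, 17])
length([34, 2, 24, 17]) = 1 + length([2, 24, 17])
length([2, 24, 17]) = 1 + length([24, 17])
length([24, 17]) = 1 + length([17])
length([17]) = 1 + length([])
length([]) = 0  (base case)
Unwinding: 1 + 1 + 1 + 1 + 1 + 1 + 1 + 1 + 1 + 0 = 9

9


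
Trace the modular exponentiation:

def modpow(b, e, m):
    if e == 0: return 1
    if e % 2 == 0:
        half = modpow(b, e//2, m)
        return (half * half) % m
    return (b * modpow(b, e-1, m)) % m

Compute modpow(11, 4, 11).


modpow(11, 4, 11): e is even, compute modpow(11, 2, 11)
  modpow(11, 2, 11): e is even, compute modpow(11, 1, 11)
    modpow(11, 1, 11): e is odd, compute modpow(11, 0, 11)
      modpow(11, 0, 11) = 1
    (11 * 1) % 11 = 0
  half=0, (0*0) % 11 = 0
half=0, (0*0) % 11 = 0

0


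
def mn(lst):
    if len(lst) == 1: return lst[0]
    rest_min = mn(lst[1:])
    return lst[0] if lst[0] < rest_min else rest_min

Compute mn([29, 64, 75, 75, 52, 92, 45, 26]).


mn([29, 64, 75, 75, 52, 92, 45, 26]): compare 29 with mn([64, 75, 75, 52, 92, 45, 26])
mn([64, 75, 75, 52, 92, 45, 26]): compare 64 with mn([75, 75, 52, 92, 45, 26])
mn([75, 75, 52, 92, 45, 26]): compare 75 with mn([75, 52, 92, 45, 26])
mn([75, 52, 92, 45, 26]): compare 75 with mn([52, 92, 45, 26])
mn([52, 92, 45, 26]): compare 52 with mn([92, 45, 26])
mn([92, 45, 26]): compare 92 with mn([45, 26])
mn([45, 26]): compare 45 with mn([26])
mn([26]) = 26  (base case)
Compare 45 with 26 -> 26
Compare 92 with 26 -> 26
Compare 52 with 26 -> 26
Compare 75 with 26 -> 26
Compare 75 with 26 -> 26
Compare 64 with 26 -> 26
Compare 29 with 26 -> 26

26


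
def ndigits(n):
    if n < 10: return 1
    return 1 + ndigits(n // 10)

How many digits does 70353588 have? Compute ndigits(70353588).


ndigits(70353588) = 1 + ndigits(7035358)
ndigits(7035358) = 1 + ndigits(703535)
ndigits(703535) = 1 + ndigits(70353)
ndigits(70353) = 1 + ndigits(7035)
ndigits(7035) = 1 + ndigits(703)
ndigits(703) = 1 + ndigits(70)
ndigits(70) = 1 + ndigits(7)
ndigits(7) = 1  (base case: 7 < 10)
Unwinding: 1 + 1 + 1 + 1 + 1 + 1 + 1 + 1 = 8

8


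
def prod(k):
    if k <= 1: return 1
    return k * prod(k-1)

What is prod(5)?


prod(5)
= 5 * prod(4)
= 5 * 4 * prod(3)
= 5 * 4 * 3 * prod(2)
= 5 * 4 * 3 * 2 * prod(1)
= 5 * 4 * 3 * 2 * 1
= 120

120


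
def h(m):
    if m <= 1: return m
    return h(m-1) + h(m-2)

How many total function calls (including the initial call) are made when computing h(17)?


Let C(n) = total calls for h(n)
C(0) = 1, C(1) = 1
C(2) = 1 + C(1) + C(0) = 1 + 1 + 1 = 3
C(3) = 1 + C(2) + C(1) = 1 + 3 + 1 = 5
C(4) = 1 + C(3) + C(2) = 1 + 5 + 3 = 9
C(5) = 1 + C(4) + C(3) = 1 + 9 + 5 = 15
C(6) = 1 + C(5) + C(4) = 1 + 15 + 9 = 25
C(7) = 1 + C(6) + C(5) = 1 + 25 + 15 = 41
C(8) = 1 + C(7) + C(6) = 1 + 41 + 25 = 67
C(9) = 1 + C(8) + C(7) = 1 + 67 + 41 = 109
C(10) = 1 + C(9) + C(8) = 1 + 109 + 67 = 177
C(11) = 1 + C(10) + C(9) = 1 + 177 + 109 = 287
C(12) = 1 + C(11) + C(10) = 1 + 287 + 177 = 465
C(13) = 1 + C(12) + C(11) = 1 + 465 + 287 = 753
C(14) = 1 + C(13) + C(12) = 1 + 753 + 465 = 1219
C(15) = 1 + C(14) + C(13) = 1 + 1219 + 753 = 1973
C(16) = 1 + C(15) + C(14) = 1 + 1973 + 1219 = 3193
C(17) = 1 + C(16) + C(15) = 1 + 3193 + 1973 = 5167

5167


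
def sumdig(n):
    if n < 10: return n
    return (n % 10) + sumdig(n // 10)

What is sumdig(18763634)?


sumdig(18763634) = 4 + sumdig(1876363)
sumdig(1876363) = 3 + sumdig(187636)
sumdig(187636) = 6 + sumdig(18763)
sumdig(18763) = 3 + sumdig(1876)
sumdig(1876) = 6 + sumdig(187)
sumdig(187) = 7 + sumdig(18)
sumdig(18) = 8 + sumdig(1)
sumdig(1) = 1  (base case)
Total: 4 + 3 + 6 + 3 + 6 + 7 + 8 + 1 = 38

38


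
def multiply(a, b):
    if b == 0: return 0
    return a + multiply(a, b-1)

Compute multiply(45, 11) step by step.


multiply(45, 11) = 45 + multiply(45, 10)
multiply(45, 10) = 45 + multiply(45, 9)
multiply(45, 9) = 45 + multiply(45, 8)
multiply(45, 8) = 45 + multiply(45, 7)
multiply(45, 7) = 45 + multiply(45, 6)
multiply(45, 6) = 45 + multiply(45, 5)
multiply(45, 5) = 45 + multiply(45, 4)
multiply(45, 4) = 45 + multiply(45, 3)
multiply(45, 3) = 45 + multiply(45, 2)
multiply(45, 2) = 45 + multiply(45, 1)
multiply(45, 1) = 45 + multiply(45, 0)
multiply(45, 0) = 0  (base case)
Total: 45 + 45 + 45 + 45 + 45 + 45 + 45 + 45 + 45 + 45 + 45 + 0 = 495

495


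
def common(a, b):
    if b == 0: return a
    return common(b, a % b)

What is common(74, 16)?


common(74, 16) = common(16, 10)
common(16, 10) = common(10, 6)
common(10, 6) = common(6, 4)
common(6, 4) = common(4, 2)
common(4, 2) = common(2, 0)
common(2, 0) = 2  (base case)

2


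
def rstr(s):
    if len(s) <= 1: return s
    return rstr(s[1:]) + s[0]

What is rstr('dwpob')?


rstr('dwpob') = rstr('wpob') + 'd'
rstr('wpob') = rstr('pob') + 'w'
rstr('pob') = rstr('ob') + 'p'
rstr('ob') = rstr('b') + 'o'
rstr('b') = 'b'  (base case)
Concatenating: 'b' + 'o' + 'p' + 'w' + 'd' = 'bopwd'

bopwd


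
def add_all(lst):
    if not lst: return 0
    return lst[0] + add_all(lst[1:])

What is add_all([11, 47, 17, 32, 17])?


add_all([11, 47, 17, 32, 17]) = 11 + add_all([47, 17, 32, 17])
add_all([47, 17, 32, 17]) = 47 + add_all([17, 32, 17])
add_all([17, 32, 17]) = 17 + add_all([32, 17])
add_all([32, 17]) = 32 + add_all([17])
add_all([17]) = 17 + add_all([])
add_all([]) = 0  (base case)
Total: 11 + 47 + 17 + 32 + 17 + 0 = 124

124


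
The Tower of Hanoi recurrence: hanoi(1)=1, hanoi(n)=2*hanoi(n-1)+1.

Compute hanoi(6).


hanoi(6) = 2 * hanoi(5) + 1
hanoi(5) = 2 * hanoi(4) + 1
hanoi(4) = 2 * hanoi(3) + 1
hanoi(3) = 2 * hanoi(2) + 1
hanoi(2) = 2 * hanoi(1) + 1
hanoi(1) = 1  (base case)
hanoi(2) = 2 * 1 + 1 = 3
hanoi(3) = 2 * 3 + 1 = 7
hanoi(4) = 2 * 7 + 1 = 15
hanoi(5) = 2 * 15 + 1 = 31
hanoi(6) = 2 * 31 + 1 = 63

63
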